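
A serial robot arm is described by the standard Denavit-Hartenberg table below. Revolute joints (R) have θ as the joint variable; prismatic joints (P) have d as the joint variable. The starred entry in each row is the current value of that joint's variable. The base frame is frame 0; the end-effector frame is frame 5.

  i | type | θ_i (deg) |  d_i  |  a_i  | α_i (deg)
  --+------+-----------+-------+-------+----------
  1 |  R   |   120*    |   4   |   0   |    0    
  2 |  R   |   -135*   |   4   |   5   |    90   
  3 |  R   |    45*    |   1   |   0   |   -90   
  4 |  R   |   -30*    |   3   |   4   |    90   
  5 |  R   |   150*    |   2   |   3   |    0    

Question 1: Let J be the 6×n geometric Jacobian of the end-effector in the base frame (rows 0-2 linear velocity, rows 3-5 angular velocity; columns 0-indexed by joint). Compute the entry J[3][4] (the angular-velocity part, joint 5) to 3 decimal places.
axis z_4 = (-0.5657,-0.7450,-0.3536); lever o_n−o_4 = (-3.3564,0.4511,-1.2374)
cross product → J_v[:, 4] = (1.0814,0.4867,-2.7557)
J_ω[:, 4] = z_4
entry J[3][4] = -0.5657

-0.566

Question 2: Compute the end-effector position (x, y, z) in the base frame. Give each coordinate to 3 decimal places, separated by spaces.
after link 1: o_1 = (0.0000, 0.0000, 4.0000)
after link 2: o_2 = (4.8296, -1.2941, 8.0000)
after link 3: o_3 = (4.5708, -2.2600, 8.0000)
after link 4: o_4 = (4.3702, -4.2768, 12.5708)
after link 5: o_5 = (1.0138, -3.8258, 11.3334)

1.014 -3.826 11.333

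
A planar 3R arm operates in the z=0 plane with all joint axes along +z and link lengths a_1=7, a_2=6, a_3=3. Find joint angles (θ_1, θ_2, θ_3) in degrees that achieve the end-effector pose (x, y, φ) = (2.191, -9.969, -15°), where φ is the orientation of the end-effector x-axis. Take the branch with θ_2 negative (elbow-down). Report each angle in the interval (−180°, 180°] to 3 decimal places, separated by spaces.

wrist centre = target − a_3·(cos φ, sin φ) = (-0.7068, -9.1925)
cos θ_2 = (85.0024−7²−6²)/(2·7·6) = 0.0000; θ_2 = -89.9984° (elbow-down)
β = atan2(-9.1925,-0.7068) = -94.3966°; ψ = atan2(-6.0000,7.0002) = -40.6006°
θ_1 = β − ψ = -53.7960°
θ_3 = φ − θ_1 − θ_2 = 128.7944° (wrapped to (-180°,180°])

-53.796 -89.998 128.794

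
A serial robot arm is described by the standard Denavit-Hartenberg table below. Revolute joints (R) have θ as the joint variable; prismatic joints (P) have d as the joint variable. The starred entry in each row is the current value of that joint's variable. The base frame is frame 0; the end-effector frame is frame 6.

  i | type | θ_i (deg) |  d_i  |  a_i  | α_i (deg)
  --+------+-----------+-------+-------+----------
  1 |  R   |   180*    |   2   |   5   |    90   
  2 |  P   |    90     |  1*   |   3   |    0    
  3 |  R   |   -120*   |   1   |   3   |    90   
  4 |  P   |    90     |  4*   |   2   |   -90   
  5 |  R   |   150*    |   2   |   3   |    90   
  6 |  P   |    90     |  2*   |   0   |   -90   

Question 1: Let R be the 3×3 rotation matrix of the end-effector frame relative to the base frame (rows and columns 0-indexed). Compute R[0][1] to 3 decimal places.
0.433

End-effector y-axis (col 1 of R) = (0.4330,-0.5000,-0.7500)
R[0][1] = 0.4330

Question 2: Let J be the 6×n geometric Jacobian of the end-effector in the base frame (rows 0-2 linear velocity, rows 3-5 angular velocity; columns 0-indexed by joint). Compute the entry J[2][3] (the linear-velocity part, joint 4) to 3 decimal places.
prismatic axis z_3 = (0.5000,0.0000,-0.8660)
J_v[:, 3] = z_3; J_ω[:, 3] = (0,0,0)
entry J[2][3] = -0.8660

-0.866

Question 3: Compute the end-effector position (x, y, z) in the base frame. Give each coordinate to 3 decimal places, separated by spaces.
after link 1: o_1 = (-5.0000, 0.0000, 2.0000)
after link 2: o_2 = (-5.0000, 1.0000, 5.0000)
after link 3: o_3 = (-7.5981, 2.0000, 3.5000)
after link 4: o_4 = (-5.5981, 4.0000, 0.0359)
after link 5: o_5 = (-4.6160, 1.4019, 2.3349)
after link 6: o_6 = (-5.4821, 2.4019, 3.8349)

-5.482 2.402 3.835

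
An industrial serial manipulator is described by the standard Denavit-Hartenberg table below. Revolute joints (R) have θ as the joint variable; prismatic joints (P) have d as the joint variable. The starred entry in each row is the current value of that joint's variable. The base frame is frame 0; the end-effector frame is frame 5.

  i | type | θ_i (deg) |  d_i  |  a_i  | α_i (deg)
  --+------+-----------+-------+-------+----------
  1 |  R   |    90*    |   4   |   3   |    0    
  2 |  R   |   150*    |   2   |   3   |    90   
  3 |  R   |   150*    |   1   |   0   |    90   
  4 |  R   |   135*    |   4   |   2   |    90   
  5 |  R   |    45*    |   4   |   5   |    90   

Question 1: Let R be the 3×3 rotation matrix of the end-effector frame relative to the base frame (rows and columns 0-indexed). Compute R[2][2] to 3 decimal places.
-0.862

End-effector z-axis (col 2 of R) = (-0.4727,0.1812,-0.8624)
R[2][2] = -0.8624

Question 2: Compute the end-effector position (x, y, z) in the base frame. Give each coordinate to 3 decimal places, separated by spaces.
after link 1: o_1 = (0.0000, 3.0000, 4.0000)
after link 2: o_2 = (-1.5000, 0.4019, 6.0000)
after link 3: o_3 = (-2.3660, 0.9019, 6.0000)
after link 4: o_4 = (-5.2031, -1.1837, 8.7570)
after link 5: o_5 = (-10.5594, 0.1959, 11.9831)

-10.559 0.196 11.983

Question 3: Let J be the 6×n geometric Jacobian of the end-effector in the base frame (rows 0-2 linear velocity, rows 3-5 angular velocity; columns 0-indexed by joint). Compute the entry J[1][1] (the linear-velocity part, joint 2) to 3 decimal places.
axis z_1 = (0.0000,0.0000,1.0000); lever o_n−o_1 = (-10.5594,-2.8041,7.9831)
cross product → J_v[:, 1] = (2.8041,-10.5594,0.0000)
J_ω[:, 1] = z_1
entry J[1][1] = -10.5594

-10.559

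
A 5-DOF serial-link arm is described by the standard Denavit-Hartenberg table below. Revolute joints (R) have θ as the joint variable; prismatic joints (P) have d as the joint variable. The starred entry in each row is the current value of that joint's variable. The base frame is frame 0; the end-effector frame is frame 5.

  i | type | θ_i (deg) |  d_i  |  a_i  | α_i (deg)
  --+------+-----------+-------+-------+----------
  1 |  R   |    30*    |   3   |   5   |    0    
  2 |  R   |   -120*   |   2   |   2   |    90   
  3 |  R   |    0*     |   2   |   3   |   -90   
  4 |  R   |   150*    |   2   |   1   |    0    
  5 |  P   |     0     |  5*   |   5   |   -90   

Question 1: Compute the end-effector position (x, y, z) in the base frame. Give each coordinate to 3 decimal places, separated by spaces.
after link 1: o_1 = (4.3301, 2.5000, 3.0000)
after link 2: o_2 = (4.3301, 0.5000, 5.0000)
after link 3: o_3 = (2.3301, -2.5000, 5.0000)
after link 4: o_4 = (2.8301, -1.6340, 7.0000)
after link 5: o_5 = (5.3301, 2.6962, 12.0000)

5.330 2.696 12.000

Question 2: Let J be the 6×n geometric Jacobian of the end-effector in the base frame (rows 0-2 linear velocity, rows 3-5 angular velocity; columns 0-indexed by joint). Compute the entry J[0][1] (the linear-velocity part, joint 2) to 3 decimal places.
-0.196

axis z_1 = (0.0000,0.0000,1.0000); lever o_n−o_1 = (1.0000,0.1962,9.0000)
cross product → J_v[:, 1] = (-0.1962,1.0000,0.0000)
J_ω[:, 1] = z_1
entry J[0][1] = -0.1962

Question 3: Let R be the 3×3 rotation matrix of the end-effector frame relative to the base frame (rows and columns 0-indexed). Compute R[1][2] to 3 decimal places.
0.500

End-effector z-axis (col 2 of R) = (-0.8660,0.5000,0.0000)
R[1][2] = 0.5000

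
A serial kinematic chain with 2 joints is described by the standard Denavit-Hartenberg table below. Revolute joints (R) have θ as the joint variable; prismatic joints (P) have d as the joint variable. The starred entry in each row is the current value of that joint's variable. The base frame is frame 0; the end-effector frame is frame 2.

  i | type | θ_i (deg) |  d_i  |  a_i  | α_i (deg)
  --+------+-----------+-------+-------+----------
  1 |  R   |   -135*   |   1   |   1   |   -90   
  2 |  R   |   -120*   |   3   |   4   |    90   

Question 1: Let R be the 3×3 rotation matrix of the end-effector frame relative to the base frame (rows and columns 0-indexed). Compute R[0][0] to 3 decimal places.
0.354

End-effector x-axis (col 0 of R) = (0.3536,0.3536,0.8660)
R[0][0] = 0.3536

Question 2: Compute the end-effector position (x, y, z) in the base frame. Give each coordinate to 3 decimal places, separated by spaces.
after link 1: o_1 = (-0.7071, -0.7071, 1.0000)
after link 2: o_2 = (2.8284, -1.4142, 4.4641)

2.828 -1.414 4.464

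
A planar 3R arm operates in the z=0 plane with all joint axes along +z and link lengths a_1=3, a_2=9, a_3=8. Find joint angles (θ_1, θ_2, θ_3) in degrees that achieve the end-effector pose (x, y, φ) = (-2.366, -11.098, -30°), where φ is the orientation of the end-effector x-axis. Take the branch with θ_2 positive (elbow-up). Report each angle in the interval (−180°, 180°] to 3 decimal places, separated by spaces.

-165.264 30.003 105.261

wrist centre = target − a_3·(cos φ, sin φ) = (-9.2942, -7.0980)
cos θ_2 = (136.7638−3²−9²)/(2·3·9) = 0.8660; θ_2 = 30.0033° (elbow-up)
β = atan2(-7.0980,-9.2942) = -142.6310°; ψ = atan2(4.5004,10.7940) = 22.6333°
θ_1 = β − ψ = -165.2642°
θ_3 = φ − θ_1 − θ_2 = 105.2609° (wrapped to (-180°,180°])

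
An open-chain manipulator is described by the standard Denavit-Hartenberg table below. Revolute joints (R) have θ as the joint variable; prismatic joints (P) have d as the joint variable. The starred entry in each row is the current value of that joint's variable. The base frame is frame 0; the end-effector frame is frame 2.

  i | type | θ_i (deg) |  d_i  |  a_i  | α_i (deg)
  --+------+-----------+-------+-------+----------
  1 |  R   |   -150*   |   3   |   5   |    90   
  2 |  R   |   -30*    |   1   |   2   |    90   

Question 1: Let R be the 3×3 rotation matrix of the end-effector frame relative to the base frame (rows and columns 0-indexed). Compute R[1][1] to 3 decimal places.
0.866

End-effector y-axis (col 1 of R) = (-0.5000,0.8660,0.0000)
R[1][1] = 0.8660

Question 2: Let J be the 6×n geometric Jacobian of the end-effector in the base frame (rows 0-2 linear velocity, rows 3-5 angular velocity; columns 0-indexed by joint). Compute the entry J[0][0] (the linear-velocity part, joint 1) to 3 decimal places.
axis z_0 = ẑ; lever o_n−o_0 = (-6.3301,-2.5000,2.0000)
cross product → J_v[:, 0] = (2.5000,-6.3301,0.0000)
J_ω[:, 0] = z_0
entry J[0][0] = 2.5000

2.500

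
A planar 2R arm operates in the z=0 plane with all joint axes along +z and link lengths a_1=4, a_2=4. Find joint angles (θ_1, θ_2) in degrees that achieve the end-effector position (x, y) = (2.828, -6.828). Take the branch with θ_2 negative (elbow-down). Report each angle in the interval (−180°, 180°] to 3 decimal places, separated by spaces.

-44.991 -45.021

cos θ_2 = (54.6192−4²−4²)/(2·4·4) = 0.7068; θ_2 = -45.0209° (elbow-down)
β = atan2(-6.8280,2.8280) = -67.5018°; ψ = atan2(-2.8295,6.8274) = -22.5104°
θ_1 = β − ψ = -44.9914°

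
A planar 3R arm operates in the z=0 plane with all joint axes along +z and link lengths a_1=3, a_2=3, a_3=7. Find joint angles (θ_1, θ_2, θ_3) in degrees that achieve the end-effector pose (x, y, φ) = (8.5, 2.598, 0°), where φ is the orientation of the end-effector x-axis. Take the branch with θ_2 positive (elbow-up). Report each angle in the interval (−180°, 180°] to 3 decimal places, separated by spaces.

-0.001 120.001 -120.000

wrist centre = target − a_3·(cos φ, sin φ) = (1.5000, 2.5980)
cos θ_2 = (8.9996−3²−3²)/(2·3·3) = -0.5000; θ_2 = 120.0015° (elbow-up)
β = atan2(2.5980,1.5000) = 59.9993°; ψ = atan2(2.5980,1.4999) = 60.0007°
θ_1 = β − ψ = -0.0015°
θ_3 = φ − θ_1 − θ_2 = -120.0000° (wrapped to (-180°,180°])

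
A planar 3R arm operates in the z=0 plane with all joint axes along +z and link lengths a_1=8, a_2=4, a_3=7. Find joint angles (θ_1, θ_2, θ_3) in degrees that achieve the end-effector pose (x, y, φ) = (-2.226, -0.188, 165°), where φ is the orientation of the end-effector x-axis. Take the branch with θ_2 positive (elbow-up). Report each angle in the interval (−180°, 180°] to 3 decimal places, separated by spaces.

-47.583 150.009 62.574

wrist centre = target − a_3·(cos φ, sin φ) = (4.5355, -1.9997)
cos θ_2 = (24.5695−8²−4²)/(2·8·4) = -0.8661; θ_2 = 150.0087° (elbow-up)
β = atan2(-1.9997,4.5355) = -23.7931°; ψ = atan2(1.9995,4.5356) = 23.7898°
θ_1 = β − ψ = -47.5829°
θ_3 = φ − θ_1 − θ_2 = 62.5742° (wrapped to (-180°,180°])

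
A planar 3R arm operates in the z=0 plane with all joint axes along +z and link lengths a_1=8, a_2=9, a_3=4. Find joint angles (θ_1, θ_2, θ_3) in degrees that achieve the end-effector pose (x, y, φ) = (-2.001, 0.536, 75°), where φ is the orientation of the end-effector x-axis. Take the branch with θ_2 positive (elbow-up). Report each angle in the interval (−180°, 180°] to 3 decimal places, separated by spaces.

wrist centre = target − a_3·(cos φ, sin φ) = (-3.0363, -3.3277)
cos θ_2 = (20.2926−8²−9²)/(2·8·9) = -0.8660; θ_2 = 149.9998° (elbow-up)
β = atan2(-3.3277,-3.0363) = -132.3781°; ψ = atan2(4.5000,0.2058) = 87.3817°
θ_1 = β − ψ = -219.7598°
θ_3 = φ − θ_1 − θ_2 = 144.7600° (wrapped to (-180°,180°])

140.240 150.000 144.760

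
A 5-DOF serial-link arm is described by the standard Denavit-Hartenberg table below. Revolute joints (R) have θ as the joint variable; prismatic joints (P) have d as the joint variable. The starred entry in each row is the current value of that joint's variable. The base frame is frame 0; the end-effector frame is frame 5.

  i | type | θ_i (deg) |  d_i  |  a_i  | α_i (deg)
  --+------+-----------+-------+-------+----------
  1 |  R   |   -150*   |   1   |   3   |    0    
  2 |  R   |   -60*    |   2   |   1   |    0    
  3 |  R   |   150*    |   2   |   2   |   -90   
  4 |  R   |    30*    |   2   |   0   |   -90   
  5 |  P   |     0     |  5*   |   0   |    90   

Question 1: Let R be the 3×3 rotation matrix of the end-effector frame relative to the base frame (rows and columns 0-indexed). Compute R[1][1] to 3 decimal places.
0.433

End-effector y-axis (col 1 of R) = (-0.2500,0.4330,-0.8660)
R[1][1] = 0.4330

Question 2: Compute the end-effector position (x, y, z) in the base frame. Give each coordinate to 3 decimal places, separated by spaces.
-1.982 0.433 0.670

after link 1: o_1 = (-2.5981, -1.5000, 1.0000)
after link 2: o_2 = (-3.4641, -1.0000, 3.0000)
after link 3: o_3 = (-2.4641, -2.7321, 5.0000)
after link 4: o_4 = (-0.7321, -1.7321, 5.0000)
after link 5: o_5 = (-1.9821, 0.4330, 0.6699)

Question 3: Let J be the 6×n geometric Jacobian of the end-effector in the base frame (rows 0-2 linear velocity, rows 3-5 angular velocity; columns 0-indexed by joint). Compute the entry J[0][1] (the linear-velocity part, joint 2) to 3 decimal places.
axis z_1 = (0.0000,0.0000,1.0000); lever o_n−o_1 = (0.6160,1.9330,-0.3301)
cross product → J_v[:, 1] = (-1.9330,0.6160,0.0000)
J_ω[:, 1] = z_1
entry J[0][1] = -1.9330

-1.933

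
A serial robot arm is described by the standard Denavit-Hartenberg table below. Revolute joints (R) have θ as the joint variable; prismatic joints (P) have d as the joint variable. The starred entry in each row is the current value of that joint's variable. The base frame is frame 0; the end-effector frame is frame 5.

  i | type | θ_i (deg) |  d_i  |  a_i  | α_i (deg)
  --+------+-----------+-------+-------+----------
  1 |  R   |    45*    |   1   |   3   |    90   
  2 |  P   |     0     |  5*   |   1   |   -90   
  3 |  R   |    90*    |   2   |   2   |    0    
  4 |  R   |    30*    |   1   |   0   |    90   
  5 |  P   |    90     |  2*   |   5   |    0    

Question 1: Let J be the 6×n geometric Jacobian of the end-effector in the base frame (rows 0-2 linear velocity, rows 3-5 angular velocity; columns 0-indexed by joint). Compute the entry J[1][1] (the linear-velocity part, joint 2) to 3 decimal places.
-0.707

prismatic axis z_1 = (0.7071,-0.7071,0.0000)
J_v[:, 1] = z_1; J_ω[:, 1] = (0,0,0)
entry J[1][1] = -0.7071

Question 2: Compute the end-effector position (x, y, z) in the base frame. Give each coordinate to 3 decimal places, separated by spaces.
after link 1: o_1 = (2.1213, 2.1213, 1.0000)
after link 2: o_2 = (6.3640, -0.7071, 1.0000)
after link 3: o_3 = (4.9497, 0.7071, 3.0000)
after link 4: o_4 = (4.9497, 0.7071, 4.0000)
after link 5: o_5 = (5.4674, 2.6390, 9.0000)

5.467 2.639 9.000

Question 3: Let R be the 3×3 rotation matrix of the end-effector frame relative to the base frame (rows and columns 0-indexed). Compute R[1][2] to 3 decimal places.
0.966

End-effector z-axis (col 2 of R) = (0.2588,0.9659,0.0000)
R[1][2] = 0.9659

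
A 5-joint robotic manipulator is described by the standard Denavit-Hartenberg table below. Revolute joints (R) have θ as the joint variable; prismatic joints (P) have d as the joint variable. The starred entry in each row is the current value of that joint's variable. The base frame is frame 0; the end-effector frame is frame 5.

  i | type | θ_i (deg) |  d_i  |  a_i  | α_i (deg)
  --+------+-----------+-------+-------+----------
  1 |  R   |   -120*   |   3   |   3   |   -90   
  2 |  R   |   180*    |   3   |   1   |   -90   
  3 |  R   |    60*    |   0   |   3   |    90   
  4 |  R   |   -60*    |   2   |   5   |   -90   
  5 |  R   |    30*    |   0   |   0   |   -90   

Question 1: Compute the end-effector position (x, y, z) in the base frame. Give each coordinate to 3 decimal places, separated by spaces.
after link 1: o_1 = (-1.5000, -2.5981, 3.0000)
after link 2: o_2 = (1.5981, -3.2321, 3.0000)
after link 3: o_3 = (0.0981, -0.6340, 3.0000)
after link 4: o_4 = (0.5801, 2.5311, -1.3301)
after link 5: o_5 = (0.5801, 2.5311, -1.3301)

0.580 2.531 -1.330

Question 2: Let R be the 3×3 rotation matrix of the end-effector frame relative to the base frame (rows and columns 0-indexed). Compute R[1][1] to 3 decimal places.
End-effector y-axis (col 1 of R) = (0.4330,-0.7500,-0.5000)
R[1][1] = -0.7500

-0.750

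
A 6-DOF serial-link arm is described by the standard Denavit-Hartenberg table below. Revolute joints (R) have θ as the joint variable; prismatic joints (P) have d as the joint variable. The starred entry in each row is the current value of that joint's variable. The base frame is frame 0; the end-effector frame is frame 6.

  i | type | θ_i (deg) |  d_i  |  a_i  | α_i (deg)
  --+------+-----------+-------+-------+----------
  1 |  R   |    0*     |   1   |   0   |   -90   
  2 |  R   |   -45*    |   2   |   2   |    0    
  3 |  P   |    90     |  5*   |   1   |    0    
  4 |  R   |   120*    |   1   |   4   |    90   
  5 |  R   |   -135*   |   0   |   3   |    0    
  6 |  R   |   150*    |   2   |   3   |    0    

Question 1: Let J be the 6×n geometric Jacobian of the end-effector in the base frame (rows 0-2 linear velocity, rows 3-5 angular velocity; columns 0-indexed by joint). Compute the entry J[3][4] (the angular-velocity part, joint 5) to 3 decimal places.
0.259

axis z_4 = (0.2588,0.0000,-0.9659); lever o_n−o_4 = (-0.2324,-1.3449,-2.1328)
cross product → J_v[:, 4] = (-1.2990,0.7765,-0.3481)
J_ω[:, 4] = z_4
entry J[3][4] = 0.2588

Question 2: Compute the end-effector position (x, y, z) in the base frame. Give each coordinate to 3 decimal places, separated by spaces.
-1.975 6.655 -1.461

after link 1: o_1 = (0.0000, 0.0000, 1.0000)
after link 2: o_2 = (1.4142, 2.0000, 2.4142)
after link 3: o_3 = (2.1213, 7.0000, 1.7071)
after link 4: o_4 = (-1.7424, 8.0000, 0.6718)
after link 5: o_5 = (0.3067, 5.8787, 1.2209)
after link 6: o_6 = (-1.9747, 6.6551, -1.4610)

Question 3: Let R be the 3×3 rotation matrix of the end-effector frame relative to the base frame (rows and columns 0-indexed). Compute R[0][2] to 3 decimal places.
0.259

End-effector z-axis (col 2 of R) = (0.2588,0.0000,-0.9659)
R[0][2] = 0.2588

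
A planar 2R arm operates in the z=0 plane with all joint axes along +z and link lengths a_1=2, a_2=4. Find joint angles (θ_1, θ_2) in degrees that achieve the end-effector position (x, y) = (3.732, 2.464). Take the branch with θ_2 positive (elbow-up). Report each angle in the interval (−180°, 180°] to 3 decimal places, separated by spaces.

-30.003 90.003

cos θ_2 = (19.9991−2²−4²)/(2·2·4) = -0.0001; θ_2 = 90.0032° (elbow-up)
β = atan2(2.4640,3.7320) = 33.4342°; ψ = atan2(4.0000,1.9998) = 63.4375°
θ_1 = β − ψ = -30.0032°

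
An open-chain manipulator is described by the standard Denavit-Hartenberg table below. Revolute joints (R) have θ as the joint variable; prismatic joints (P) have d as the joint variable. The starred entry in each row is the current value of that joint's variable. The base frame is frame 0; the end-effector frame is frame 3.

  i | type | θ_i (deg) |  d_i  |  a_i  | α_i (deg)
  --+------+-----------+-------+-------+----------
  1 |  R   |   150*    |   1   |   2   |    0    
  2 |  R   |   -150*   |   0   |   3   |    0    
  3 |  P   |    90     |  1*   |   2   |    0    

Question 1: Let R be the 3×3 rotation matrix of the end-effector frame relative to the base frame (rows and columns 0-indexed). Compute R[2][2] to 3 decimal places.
End-effector z-axis (col 2 of R) = (0.0000,0.0000,1.0000)
R[2][2] = 1.0000

1.000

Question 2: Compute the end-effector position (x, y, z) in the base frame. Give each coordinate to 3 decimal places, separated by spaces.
after link 1: o_1 = (-1.7321, 1.0000, 1.0000)
after link 2: o_2 = (1.2679, 1.0000, 1.0000)
after link 3: o_3 = (1.2679, 3.0000, 2.0000)

1.268 3.000 2.000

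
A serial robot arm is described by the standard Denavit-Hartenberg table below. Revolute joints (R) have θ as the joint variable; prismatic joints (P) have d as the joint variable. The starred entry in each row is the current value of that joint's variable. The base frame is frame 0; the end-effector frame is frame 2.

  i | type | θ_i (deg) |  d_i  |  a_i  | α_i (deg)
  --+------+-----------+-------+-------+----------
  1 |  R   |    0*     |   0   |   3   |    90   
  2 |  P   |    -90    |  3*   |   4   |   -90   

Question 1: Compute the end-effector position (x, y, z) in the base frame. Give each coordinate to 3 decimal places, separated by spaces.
after link 1: o_1 = (3.0000, 0.0000, 0.0000)
after link 2: o_2 = (3.0000, -3.0000, -4.0000)

3.000 -3.000 -4.000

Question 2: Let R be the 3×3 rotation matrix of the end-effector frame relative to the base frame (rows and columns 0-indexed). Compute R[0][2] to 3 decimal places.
1.000

End-effector z-axis (col 2 of R) = (1.0000,-0.0000,0.0000)
R[0][2] = 1.0000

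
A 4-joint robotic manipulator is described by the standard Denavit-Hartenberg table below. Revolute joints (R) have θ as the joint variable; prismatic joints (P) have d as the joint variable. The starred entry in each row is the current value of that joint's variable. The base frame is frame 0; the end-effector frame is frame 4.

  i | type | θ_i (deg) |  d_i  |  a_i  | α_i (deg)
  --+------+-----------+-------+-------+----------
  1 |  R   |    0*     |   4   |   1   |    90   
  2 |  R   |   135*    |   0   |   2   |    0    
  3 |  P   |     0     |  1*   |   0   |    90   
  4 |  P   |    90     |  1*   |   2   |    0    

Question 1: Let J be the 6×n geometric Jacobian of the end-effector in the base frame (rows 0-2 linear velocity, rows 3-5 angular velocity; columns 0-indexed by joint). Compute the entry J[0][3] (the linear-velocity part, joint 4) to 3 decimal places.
0.707

prismatic axis z_3 = (0.7071,-0.0000,0.7071)
J_v[:, 3] = z_3; J_ω[:, 3] = (0,0,0)
entry J[0][3] = 0.7071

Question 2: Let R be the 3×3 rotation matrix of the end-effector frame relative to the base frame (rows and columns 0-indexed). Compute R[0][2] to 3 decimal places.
End-effector z-axis (col 2 of R) = (0.7071,-0.0000,0.7071)
R[0][2] = 0.7071

0.707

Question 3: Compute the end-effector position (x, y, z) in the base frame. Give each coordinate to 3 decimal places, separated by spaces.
after link 1: o_1 = (1.0000, 0.0000, 4.0000)
after link 2: o_2 = (-0.4142, 0.0000, 5.4142)
after link 3: o_3 = (-0.4142, -1.0000, 5.4142)
after link 4: o_4 = (0.2929, -3.0000, 6.1213)

0.293 -3.000 6.121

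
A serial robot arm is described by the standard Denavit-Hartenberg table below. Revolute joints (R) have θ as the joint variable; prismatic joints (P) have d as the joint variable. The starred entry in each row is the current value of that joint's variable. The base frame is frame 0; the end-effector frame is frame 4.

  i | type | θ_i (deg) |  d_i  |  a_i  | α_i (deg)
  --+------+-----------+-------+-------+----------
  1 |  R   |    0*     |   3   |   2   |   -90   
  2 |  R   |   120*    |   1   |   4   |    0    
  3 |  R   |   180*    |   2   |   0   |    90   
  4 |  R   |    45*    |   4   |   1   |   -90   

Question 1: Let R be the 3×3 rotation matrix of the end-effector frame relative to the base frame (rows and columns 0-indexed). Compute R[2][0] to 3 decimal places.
End-effector x-axis (col 0 of R) = (0.3536,0.7071,0.6124)
R[2][0] = 0.6124

0.612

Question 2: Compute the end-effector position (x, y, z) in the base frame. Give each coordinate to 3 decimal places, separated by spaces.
after link 1: o_1 = (2.0000, 0.0000, 3.0000)
after link 2: o_2 = (0.0000, 1.0000, -0.4641)
after link 3: o_3 = (0.0000, 3.0000, -0.4641)
after link 4: o_4 = (-3.1105, 3.7071, 2.1483)

-3.111 3.707 2.148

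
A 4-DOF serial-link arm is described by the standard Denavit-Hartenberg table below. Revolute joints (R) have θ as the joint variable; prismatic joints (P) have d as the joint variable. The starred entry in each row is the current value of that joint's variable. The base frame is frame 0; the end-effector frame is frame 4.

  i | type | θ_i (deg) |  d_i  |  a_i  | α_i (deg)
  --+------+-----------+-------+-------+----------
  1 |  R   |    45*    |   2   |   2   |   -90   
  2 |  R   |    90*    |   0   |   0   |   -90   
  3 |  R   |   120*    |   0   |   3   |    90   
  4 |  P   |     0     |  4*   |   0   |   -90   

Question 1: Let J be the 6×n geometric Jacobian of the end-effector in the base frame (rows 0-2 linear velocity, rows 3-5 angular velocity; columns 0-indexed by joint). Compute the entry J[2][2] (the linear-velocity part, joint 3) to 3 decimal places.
4.598

axis z_2 = (-0.7071,-0.7071,-0.0000); lever o_n−o_2 = (3.2513,-3.2513,-1.9641)
cross product → J_v[:, 2] = (1.3888,-1.3888,4.5981)
J_ω[:, 2] = z_2
entry J[2][2] = 4.5981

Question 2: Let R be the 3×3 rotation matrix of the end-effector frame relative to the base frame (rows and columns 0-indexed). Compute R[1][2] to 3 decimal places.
-0.707

End-effector z-axis (col 2 of R) = (-0.7071,-0.7071,-0.0000)
R[1][2] = -0.7071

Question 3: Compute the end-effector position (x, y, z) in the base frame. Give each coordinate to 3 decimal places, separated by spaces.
after link 1: o_1 = (1.4142, 1.4142, 2.0000)
after link 2: o_2 = (1.4142, 1.4142, 2.0000)
after link 3: o_3 = (3.2513, -0.4229, 3.5000)
after link 4: o_4 = (4.6655, -1.8371, 0.0359)

4.666 -1.837 0.036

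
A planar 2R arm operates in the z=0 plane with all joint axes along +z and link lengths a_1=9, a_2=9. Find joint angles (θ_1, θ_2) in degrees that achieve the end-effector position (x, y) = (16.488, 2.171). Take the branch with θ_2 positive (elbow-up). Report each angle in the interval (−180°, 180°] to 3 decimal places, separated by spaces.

cos θ_2 = (276.5674−9²−9²)/(2·9·9) = 0.7072; θ_2 = 44.9920° (elbow-up)
β = atan2(2.1710,16.4880) = 7.5011°; ψ = atan2(6.3631,15.3649) = 22.4960°
θ_1 = β − ψ = -14.9949°

-14.995 44.992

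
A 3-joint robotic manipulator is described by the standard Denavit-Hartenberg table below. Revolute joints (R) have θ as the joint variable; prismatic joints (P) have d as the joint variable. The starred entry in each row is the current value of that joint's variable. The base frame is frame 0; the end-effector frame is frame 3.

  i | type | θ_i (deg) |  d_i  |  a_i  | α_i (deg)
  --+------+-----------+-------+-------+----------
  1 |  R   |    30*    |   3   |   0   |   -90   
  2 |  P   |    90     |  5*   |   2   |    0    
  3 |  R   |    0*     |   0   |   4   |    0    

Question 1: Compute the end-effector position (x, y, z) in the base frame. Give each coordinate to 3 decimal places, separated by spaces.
-2.500 4.330 -3.000

after link 1: o_1 = (0.0000, 0.0000, 3.0000)
after link 2: o_2 = (-2.5000, 4.3301, 1.0000)
after link 3: o_3 = (-2.5000, 4.3301, -3.0000)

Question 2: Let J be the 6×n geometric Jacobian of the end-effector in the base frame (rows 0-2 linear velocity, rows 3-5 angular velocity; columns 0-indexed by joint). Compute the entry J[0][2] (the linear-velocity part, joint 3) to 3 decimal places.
-3.464

axis z_2 = (-0.5000,0.8660,0.0000); lever o_n−o_2 = (0.0000,0.0000,-4.0000)
cross product → J_v[:, 2] = (-3.4641,-2.0000,-0.0000)
J_ω[:, 2] = z_2
entry J[0][2] = -3.4641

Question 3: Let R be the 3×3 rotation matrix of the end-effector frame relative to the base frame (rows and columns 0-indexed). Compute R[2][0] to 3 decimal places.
-1.000

End-effector x-axis (col 0 of R) = (0.0000,0.0000,-1.0000)
R[2][0] = -1.0000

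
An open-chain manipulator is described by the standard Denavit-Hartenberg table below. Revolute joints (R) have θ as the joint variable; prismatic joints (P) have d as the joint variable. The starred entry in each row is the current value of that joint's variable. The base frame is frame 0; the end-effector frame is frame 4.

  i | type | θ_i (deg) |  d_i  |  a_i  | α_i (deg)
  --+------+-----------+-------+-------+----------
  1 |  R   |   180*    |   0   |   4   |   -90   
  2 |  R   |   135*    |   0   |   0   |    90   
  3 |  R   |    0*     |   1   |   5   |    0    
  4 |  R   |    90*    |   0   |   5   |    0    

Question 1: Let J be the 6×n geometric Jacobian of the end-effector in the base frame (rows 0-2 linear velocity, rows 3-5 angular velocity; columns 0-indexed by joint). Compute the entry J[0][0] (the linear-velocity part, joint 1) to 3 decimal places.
5.000

axis z_0 = ẑ; lever o_n−o_0 = (-1.1716,-5.0000,-4.2426)
cross product → J_v[:, 0] = (5.0000,-1.1716,0.0000)
J_ω[:, 0] = z_0
entry J[0][0] = 5.0000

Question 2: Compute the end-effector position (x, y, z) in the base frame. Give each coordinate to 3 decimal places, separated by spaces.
-1.172 -5.000 -4.243

after link 1: o_1 = (-4.0000, 0.0000, 0.0000)
after link 2: o_2 = (-4.0000, 0.0000, 0.0000)
after link 3: o_3 = (-1.1716, -0.0000, -4.2426)
after link 4: o_4 = (-1.1716, -5.0000, -4.2426)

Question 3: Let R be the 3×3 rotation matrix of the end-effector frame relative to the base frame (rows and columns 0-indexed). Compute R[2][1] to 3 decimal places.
End-effector y-axis (col 1 of R) = (-0.7071,0.0000,0.7071)
R[2][1] = 0.7071

0.707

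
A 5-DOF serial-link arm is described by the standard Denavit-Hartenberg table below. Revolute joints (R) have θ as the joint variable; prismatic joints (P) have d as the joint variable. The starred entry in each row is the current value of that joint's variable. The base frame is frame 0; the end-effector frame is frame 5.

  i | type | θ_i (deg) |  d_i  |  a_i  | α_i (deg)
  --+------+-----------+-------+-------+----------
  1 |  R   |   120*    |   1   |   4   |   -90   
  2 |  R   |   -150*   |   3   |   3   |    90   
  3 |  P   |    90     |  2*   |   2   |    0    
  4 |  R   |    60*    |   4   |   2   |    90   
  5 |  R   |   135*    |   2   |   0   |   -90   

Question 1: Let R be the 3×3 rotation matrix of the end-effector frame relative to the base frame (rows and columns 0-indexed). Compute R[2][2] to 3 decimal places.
End-effector z-axis (col 2 of R) = (0.3946,0.0237,0.9186)
R[2][2] = 0.9186

0.919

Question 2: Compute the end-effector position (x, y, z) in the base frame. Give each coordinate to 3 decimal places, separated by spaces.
-6.214 -4.701 -3.062

after link 1: o_1 = (-2.0000, 3.4641, 1.0000)
after link 2: o_2 = (-3.2990, -0.2859, 2.5000)
after link 3: o_3 = (-4.5311, -2.1519, 0.7679)
after link 4: o_4 = (-5.1471, -3.0849, -3.5622)
after link 5: o_5 = (-6.2141, -4.7010, -3.0622)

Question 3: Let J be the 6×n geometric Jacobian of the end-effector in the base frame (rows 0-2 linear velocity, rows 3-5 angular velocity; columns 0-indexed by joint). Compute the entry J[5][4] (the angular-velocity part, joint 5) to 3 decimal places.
0.250

axis z_4 = (-0.5335,-0.8080,0.2500); lever o_n−o_4 = (-1.0670,-1.6160,0.5000)
cross product → J_v[:, 4] = (0.0000,0.0000,0.0000)
J_ω[:, 4] = z_4
entry J[5][4] = 0.2500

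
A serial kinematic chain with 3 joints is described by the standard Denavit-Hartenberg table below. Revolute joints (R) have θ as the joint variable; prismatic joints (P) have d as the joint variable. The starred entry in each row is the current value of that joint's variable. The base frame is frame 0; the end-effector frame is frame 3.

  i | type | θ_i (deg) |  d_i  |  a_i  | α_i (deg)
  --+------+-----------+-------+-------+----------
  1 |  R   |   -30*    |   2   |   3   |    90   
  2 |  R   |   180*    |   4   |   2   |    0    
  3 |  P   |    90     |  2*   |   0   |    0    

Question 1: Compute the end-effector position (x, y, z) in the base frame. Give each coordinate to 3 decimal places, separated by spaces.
after link 1: o_1 = (2.5981, -1.5000, 2.0000)
after link 2: o_2 = (-1.1340, -3.9641, 2.0000)
after link 3: o_3 = (-2.1340, -5.6962, 2.0000)

-2.134 -5.696 2.000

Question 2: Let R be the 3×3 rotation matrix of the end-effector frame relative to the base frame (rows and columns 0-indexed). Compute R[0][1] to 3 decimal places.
End-effector y-axis (col 1 of R) = (0.8660,-0.5000,-0.0000)
R[0][1] = 0.8660

0.866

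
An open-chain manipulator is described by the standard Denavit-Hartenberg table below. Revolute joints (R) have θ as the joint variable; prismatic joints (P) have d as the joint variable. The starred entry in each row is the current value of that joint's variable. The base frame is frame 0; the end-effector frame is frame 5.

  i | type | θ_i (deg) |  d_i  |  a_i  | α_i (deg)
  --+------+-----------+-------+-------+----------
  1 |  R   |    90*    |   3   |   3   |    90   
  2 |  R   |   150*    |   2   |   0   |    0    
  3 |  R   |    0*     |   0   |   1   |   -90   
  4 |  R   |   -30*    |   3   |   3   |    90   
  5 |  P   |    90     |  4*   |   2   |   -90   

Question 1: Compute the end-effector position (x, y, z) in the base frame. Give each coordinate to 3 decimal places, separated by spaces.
after link 1: o_1 = (0.0000, 3.0000, 3.0000)
after link 2: o_2 = (2.0000, 3.0000, 3.0000)
after link 3: o_3 = (2.0000, 2.1340, 3.5000)
after link 4: o_4 = (3.5000, -1.6160, 2.2010)
after link 5: o_5 = (6.9641, -0.8840, -0.5311)

6.964 -0.884 -0.531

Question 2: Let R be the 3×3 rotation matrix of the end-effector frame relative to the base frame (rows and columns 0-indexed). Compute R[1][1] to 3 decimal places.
End-effector y-axis (col 1 of R) = (-0.8660,-0.4330,0.2500)
R[1][1] = -0.4330

-0.433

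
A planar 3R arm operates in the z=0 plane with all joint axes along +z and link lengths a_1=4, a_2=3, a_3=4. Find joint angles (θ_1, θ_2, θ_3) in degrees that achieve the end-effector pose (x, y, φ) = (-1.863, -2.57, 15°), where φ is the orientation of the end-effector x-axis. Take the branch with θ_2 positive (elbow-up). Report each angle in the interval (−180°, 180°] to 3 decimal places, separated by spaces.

wrist centre = target − a_3·(cos φ, sin φ) = (-5.7267, -3.6053)
cos θ_2 = (45.7931−4²−3²)/(2·4·3) = 0.8664; θ_2 = 29.9592° (elbow-up)
β = atan2(-3.6053,-5.7267) = -147.8073°; ψ = atan2(1.4982,6.5991) = 12.7906°
θ_1 = β − ψ = -160.5979°
θ_3 = φ − θ_1 − θ_2 = 145.6387° (wrapped to (-180°,180°])

-160.598 29.959 145.639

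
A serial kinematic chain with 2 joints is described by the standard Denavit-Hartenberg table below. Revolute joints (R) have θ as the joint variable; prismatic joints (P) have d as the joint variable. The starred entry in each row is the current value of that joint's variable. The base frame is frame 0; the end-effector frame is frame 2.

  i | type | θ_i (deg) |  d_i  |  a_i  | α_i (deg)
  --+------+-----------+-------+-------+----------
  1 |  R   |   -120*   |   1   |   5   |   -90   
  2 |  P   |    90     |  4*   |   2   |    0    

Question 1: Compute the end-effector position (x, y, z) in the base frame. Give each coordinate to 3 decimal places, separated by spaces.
after link 1: o_1 = (-2.5000, -4.3301, 1.0000)
after link 2: o_2 = (0.9641, -6.3301, -1.0000)

0.964 -6.330 -1.000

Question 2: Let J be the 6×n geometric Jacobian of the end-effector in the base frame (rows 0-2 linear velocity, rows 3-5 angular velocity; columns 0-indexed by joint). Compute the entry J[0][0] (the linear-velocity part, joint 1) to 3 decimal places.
6.330

axis z_0 = ẑ; lever o_n−o_0 = (0.9641,-6.3301,-1.0000)
cross product → J_v[:, 0] = (6.3301,0.9641,-0.0000)
J_ω[:, 0] = z_0
entry J[0][0] = 6.3301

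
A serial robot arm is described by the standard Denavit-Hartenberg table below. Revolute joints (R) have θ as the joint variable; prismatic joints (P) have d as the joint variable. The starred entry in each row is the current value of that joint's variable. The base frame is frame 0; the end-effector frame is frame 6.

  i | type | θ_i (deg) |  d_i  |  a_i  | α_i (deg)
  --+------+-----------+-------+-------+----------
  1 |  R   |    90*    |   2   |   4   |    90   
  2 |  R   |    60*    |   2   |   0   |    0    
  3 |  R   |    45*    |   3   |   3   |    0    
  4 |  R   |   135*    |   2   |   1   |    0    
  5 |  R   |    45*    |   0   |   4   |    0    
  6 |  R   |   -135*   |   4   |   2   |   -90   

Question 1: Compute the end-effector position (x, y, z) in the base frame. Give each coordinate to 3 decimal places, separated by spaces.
after link 1: o_1 = (0.0000, 4.0000, 2.0000)
after link 2: o_2 = (2.0000, 4.0000, 2.0000)
after link 3: o_3 = (5.0000, 3.2235, 4.8978)
after link 4: o_4 = (7.0000, 2.7235, 4.0318)
after link 5: o_5 = (7.0000, 3.7588, 0.1680)
after link 6: o_6 = (11.0000, 2.0268, 1.1680)

11.000 2.027 1.168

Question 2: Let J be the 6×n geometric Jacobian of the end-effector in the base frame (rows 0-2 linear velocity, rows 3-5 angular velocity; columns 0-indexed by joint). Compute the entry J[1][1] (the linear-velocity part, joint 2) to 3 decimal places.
0.832

axis z_1 = (1.0000,-0.0000,0.0000); lever o_n−o_1 = (11.0000,-1.9732,-0.8320)
cross product → J_v[:, 1] = (0.0000,0.8320,-1.9732)
J_ω[:, 1] = z_1
entry J[1][1] = 0.8320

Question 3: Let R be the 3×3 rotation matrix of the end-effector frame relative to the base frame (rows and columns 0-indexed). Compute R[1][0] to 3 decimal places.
-0.866

End-effector x-axis (col 0 of R) = (-0.0000,-0.8660,0.5000)
R[1][0] = -0.8660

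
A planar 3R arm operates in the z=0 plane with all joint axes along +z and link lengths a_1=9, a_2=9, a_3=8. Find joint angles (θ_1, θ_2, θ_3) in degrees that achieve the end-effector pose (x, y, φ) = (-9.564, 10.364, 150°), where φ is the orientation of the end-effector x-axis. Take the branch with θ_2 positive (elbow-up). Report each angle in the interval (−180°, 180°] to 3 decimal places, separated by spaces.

44.998 135.000 -29.998

wrist centre = target − a_3·(cos φ, sin φ) = (-2.6358, 6.3640)
cos θ_2 = (47.4479−9²−9²)/(2·9·9) = -0.7071; θ_2 = 135.0004° (elbow-up)
β = atan2(6.3640,-2.6358) = 112.4980°; ψ = atan2(6.3639,2.6360) = 67.5002°
θ_1 = β − ψ = 44.9978°
θ_3 = φ − θ_1 − θ_2 = -29.9982° (wrapped to (-180°,180°])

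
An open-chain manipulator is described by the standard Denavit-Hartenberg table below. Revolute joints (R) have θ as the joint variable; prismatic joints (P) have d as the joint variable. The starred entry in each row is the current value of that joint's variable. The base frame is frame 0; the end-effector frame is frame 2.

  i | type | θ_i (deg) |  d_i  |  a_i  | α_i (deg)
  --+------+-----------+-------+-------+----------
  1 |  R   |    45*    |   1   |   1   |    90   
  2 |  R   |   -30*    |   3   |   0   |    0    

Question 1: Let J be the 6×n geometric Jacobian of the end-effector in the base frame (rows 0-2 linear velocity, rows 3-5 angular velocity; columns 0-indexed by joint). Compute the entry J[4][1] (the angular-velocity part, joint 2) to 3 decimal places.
axis z_1 = (0.7071,-0.7071,0.0000); lever o_n−o_1 = (2.1213,-2.1213,0.0000)
cross product → J_v[:, 1] = (-0.0000,-0.0000,0.0000)
J_ω[:, 1] = z_1
entry J[4][1] = -0.7071

-0.707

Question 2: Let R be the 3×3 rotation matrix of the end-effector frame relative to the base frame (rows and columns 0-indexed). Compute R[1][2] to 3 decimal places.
-0.707

End-effector z-axis (col 2 of R) = (0.7071,-0.7071,0.0000)
R[1][2] = -0.7071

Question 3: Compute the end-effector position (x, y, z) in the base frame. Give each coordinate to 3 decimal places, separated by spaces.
2.828 -1.414 1.000

after link 1: o_1 = (0.7071, 0.7071, 1.0000)
after link 2: o_2 = (2.8284, -1.4142, 1.0000)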